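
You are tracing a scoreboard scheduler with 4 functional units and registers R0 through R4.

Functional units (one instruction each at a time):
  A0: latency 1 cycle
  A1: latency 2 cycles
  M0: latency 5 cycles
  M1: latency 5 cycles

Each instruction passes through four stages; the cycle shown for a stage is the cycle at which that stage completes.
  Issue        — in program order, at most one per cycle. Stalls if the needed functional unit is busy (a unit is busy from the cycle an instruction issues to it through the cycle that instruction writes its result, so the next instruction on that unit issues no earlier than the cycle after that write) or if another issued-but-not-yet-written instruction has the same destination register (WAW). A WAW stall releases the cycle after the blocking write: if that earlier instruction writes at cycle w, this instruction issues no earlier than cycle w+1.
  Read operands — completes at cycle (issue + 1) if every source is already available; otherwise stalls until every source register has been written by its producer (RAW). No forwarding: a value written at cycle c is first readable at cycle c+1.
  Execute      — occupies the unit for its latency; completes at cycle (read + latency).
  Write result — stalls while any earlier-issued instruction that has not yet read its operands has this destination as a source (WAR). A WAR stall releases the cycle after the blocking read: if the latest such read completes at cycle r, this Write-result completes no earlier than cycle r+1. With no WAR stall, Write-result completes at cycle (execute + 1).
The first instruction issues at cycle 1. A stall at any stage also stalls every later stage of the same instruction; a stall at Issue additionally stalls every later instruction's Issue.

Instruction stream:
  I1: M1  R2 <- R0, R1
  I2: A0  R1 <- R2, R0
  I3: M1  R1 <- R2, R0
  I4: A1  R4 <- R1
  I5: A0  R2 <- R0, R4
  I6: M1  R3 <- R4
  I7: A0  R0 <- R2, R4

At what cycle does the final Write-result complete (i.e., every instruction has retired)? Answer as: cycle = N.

cycle = 30

1) issue 1, read 2, done 7, write 8
2) issue 2, read 9, done 10, write 11  <RAW R2: wait I1 write@8>
3) issue 12, read 13, done 18, write 19  <WAW R1: wait I2 write@11>
4) issue 13, read 20, done 22, write 23  <RAW R1: wait I3 write@19>
5) issue 14, read 24, done 25, write 26  <RAW R4: wait I4 write@23>
6) issue 20, read 24, done 29, write 30  <struct: M1 busy until I3 writes@19 / RAW R4: wait I4 write@23>
7) issue 27, read 28, done 29, write 30  <struct: A0 busy until I5 writes@26>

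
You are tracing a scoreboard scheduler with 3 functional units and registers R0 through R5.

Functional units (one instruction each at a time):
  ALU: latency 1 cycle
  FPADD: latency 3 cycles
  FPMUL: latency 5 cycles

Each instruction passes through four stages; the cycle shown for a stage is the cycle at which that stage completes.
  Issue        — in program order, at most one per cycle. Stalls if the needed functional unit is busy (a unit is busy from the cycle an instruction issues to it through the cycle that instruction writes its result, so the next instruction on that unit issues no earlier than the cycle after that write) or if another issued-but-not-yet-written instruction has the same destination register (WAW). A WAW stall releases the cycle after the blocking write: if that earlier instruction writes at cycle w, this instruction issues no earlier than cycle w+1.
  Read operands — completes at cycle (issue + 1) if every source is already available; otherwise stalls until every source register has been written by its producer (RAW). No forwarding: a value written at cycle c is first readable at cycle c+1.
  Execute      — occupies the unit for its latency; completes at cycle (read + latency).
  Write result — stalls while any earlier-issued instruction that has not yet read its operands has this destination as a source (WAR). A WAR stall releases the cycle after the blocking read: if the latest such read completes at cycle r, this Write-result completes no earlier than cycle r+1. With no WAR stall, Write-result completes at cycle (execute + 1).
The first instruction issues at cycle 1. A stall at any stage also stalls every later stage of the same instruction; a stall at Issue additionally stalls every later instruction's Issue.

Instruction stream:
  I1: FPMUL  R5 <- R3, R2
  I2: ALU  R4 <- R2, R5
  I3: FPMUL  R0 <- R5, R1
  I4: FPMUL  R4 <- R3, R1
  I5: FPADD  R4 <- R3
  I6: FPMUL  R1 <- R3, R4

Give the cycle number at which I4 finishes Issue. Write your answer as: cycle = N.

cycle 1: I1→FPMUL
cycle 2: I1 RO · I2→ALU
cycle 7: I1 EX
cycle 8: I1 WR R5
cycle 9: I2 RO · I3→FPMUL
cycle 10: I2 EX · I3 RO
cycle 11: I2 WR R4
cycle 15: I3 EX
cycle 16: I3 WR R0
cycle 17: I4→FPMUL
cycle 18: I4 RO
cycle 23: I4 EX
cycle 24: I4 WR R4
cycle 25: I5→FPADD
cycle 26: I5 RO · I6→FPMUL
cycle 29: I5 EX
cycle 30: I5 WR R4
cycle 31: I6 RO
cycle 36: I6 EX
cycle 37: I6 WR R1

cycle = 17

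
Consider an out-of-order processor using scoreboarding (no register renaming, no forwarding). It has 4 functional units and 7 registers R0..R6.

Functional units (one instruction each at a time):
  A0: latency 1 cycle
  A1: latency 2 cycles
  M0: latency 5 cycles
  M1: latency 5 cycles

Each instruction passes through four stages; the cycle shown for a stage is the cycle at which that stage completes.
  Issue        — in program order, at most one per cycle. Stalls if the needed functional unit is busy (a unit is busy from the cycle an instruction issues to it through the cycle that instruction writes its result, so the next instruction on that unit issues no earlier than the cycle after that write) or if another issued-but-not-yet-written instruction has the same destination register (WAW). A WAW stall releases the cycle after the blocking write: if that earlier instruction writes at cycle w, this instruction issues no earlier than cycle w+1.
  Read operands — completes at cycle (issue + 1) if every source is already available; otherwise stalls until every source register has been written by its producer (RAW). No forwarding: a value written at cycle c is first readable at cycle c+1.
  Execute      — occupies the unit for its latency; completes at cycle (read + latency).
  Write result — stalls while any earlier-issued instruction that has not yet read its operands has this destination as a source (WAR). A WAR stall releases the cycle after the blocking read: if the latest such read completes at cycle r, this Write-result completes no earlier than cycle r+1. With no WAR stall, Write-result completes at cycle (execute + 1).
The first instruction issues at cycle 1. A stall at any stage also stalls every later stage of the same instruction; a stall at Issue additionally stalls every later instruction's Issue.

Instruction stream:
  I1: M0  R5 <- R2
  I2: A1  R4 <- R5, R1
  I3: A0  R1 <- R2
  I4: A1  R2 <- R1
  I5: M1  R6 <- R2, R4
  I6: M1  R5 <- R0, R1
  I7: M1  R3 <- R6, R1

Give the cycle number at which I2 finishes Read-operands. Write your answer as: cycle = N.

cycle = 9

I1 -> (1, 2, 7, 8)
I2 -> (2, 9, 11, 12)  // RAW R5: wait I1 write@8
I3 -> (3, 4, 5, 10)  // WAR R1: wait I2 read@9
I4 -> (13, 14, 16, 17)  // struct: A1 busy until I2 writes@12
I5 -> (14, 18, 23, 24)  // RAW R2: wait I4 write@17
I6 -> (25, 26, 31, 32)  // struct: M1 busy until I5 writes@24
I7 -> (33, 34, 39, 40)  // struct: M1 busy until I6 writes@32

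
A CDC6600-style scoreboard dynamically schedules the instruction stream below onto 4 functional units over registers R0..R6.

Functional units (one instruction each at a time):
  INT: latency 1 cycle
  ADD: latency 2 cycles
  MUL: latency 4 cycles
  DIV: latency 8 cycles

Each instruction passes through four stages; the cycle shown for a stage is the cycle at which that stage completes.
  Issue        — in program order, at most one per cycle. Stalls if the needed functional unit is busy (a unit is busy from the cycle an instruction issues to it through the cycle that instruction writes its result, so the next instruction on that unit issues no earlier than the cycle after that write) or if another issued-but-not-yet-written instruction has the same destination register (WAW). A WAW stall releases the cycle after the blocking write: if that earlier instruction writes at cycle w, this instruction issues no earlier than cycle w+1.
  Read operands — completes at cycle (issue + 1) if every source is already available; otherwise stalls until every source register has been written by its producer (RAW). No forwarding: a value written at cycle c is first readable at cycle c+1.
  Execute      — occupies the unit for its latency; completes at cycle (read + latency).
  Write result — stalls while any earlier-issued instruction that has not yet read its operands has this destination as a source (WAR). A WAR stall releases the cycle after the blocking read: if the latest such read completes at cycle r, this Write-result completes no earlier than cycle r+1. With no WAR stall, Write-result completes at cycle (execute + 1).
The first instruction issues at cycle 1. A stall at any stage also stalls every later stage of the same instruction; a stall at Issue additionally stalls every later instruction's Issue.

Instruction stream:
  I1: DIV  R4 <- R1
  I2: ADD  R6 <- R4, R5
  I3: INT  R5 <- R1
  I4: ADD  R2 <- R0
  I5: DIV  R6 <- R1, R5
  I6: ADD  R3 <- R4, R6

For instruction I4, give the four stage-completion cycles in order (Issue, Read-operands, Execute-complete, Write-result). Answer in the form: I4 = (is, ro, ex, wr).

  I1 | 1 | 2 | 10 | 11
  I2 | 2 | 12 | 14 | 15   RAW R4: wait I1 write@11
  I3 | 3 | 4 | 5 | 13   WAR R5: wait I2 read@12
  I4 | 16 | 17 | 19 | 20   struct: ADD busy until I2 writes@15
  I5 | 17 | 18 | 26 | 27
  I6 | 21 | 28 | 30 | 31   struct: ADD busy until I4 writes@20 · RAW R6: wait I5 write@27

I4 = (16, 17, 19, 20)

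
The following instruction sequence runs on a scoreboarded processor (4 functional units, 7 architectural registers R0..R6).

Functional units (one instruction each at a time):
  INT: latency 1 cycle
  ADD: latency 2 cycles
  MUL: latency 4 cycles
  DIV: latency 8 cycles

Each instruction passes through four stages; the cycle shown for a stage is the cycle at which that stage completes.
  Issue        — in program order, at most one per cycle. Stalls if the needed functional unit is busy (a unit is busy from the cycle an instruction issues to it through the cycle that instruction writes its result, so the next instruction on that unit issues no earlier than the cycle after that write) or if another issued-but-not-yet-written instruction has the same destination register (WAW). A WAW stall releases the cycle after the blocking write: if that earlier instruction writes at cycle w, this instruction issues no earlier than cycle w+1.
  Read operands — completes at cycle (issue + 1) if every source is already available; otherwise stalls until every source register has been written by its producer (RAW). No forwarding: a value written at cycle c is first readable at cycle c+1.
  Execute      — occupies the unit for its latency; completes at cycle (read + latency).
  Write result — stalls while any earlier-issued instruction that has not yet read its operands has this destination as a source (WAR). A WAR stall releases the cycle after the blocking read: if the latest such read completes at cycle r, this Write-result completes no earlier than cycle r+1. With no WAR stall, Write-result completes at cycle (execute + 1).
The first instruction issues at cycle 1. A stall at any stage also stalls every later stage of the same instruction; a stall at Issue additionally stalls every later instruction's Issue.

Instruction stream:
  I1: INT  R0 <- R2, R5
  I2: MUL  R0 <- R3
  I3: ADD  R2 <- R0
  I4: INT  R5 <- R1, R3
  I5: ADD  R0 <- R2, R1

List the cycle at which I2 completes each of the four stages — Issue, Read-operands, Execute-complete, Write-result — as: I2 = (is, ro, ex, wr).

I2 = (5, 6, 10, 11)

I1 -> (1, 2, 3, 4)
I2 -> (5, 6, 10, 11)  // WAW R0: wait I1 write@4
I3 -> (6, 12, 14, 15)  // RAW R0: wait I2 write@11
I4 -> (7, 8, 9, 10)
I5 -> (16, 17, 19, 20)  // struct: ADD busy until I3 writes@15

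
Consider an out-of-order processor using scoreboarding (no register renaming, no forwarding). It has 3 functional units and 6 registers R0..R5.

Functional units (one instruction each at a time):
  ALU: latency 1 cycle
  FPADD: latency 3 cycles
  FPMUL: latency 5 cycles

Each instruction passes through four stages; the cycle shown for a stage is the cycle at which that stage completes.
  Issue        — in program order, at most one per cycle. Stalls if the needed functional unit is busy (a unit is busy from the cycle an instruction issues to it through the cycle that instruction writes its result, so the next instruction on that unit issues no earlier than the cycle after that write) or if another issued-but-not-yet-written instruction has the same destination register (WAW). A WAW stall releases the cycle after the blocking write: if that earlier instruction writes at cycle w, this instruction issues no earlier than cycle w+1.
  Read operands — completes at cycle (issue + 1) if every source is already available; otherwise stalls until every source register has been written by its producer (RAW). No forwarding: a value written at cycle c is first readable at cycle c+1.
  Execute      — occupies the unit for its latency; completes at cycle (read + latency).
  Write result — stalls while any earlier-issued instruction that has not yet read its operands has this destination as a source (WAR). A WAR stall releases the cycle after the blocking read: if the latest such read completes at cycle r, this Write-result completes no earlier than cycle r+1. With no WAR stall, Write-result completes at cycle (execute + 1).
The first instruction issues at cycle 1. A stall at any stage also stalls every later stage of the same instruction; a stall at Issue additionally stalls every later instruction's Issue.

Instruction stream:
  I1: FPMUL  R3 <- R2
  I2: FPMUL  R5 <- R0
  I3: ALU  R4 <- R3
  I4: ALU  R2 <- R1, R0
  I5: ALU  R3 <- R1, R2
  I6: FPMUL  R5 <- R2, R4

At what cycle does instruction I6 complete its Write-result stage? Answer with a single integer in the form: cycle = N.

[I1] 1/2/7/8
[I2] 9/10/15/16  (struct: FPMUL busy until I1 writes@8)
[I3] 10/11/12/13
[I4] 14/15/16/17  (struct: ALU busy until I3 writes@13)
[I5] 18/19/20/21  (struct: ALU busy until I4 writes@17)
[I6] 19/20/25/26

cycle = 26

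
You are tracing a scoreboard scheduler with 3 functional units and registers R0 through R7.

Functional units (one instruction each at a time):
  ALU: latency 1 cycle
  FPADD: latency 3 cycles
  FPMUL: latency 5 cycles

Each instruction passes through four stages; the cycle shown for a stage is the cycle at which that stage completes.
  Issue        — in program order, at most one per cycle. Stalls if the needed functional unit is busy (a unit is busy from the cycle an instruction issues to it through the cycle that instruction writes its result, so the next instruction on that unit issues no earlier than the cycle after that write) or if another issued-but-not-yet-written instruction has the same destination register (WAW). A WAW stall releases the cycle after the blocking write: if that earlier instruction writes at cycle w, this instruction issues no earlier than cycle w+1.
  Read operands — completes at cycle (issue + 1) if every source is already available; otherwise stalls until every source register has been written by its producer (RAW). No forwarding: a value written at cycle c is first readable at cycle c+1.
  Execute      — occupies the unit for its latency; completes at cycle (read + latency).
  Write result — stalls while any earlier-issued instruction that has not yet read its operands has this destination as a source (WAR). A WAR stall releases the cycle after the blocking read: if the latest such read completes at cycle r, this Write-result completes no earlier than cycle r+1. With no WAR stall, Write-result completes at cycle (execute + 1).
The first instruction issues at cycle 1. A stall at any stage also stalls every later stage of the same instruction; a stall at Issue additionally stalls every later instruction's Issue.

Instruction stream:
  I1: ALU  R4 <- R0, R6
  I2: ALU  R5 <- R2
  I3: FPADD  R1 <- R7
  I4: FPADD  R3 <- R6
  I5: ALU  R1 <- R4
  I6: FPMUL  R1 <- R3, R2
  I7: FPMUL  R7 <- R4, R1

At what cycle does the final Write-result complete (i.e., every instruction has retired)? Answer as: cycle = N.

[I1] 1/2/3/4
[I2] 5/6/7/8  (struct: ALU busy until I1 writes@4)
[I3] 6/7/10/11
[I4] 12/13/16/17  (struct: FPADD busy until I3 writes@11)
[I5] 13/14/15/16
[I6] 17/18/23/24  (WAW R1: wait I5 write@16)
[I7] 25/26/31/32  (struct: FPMUL busy until I6 writes@24)

cycle = 32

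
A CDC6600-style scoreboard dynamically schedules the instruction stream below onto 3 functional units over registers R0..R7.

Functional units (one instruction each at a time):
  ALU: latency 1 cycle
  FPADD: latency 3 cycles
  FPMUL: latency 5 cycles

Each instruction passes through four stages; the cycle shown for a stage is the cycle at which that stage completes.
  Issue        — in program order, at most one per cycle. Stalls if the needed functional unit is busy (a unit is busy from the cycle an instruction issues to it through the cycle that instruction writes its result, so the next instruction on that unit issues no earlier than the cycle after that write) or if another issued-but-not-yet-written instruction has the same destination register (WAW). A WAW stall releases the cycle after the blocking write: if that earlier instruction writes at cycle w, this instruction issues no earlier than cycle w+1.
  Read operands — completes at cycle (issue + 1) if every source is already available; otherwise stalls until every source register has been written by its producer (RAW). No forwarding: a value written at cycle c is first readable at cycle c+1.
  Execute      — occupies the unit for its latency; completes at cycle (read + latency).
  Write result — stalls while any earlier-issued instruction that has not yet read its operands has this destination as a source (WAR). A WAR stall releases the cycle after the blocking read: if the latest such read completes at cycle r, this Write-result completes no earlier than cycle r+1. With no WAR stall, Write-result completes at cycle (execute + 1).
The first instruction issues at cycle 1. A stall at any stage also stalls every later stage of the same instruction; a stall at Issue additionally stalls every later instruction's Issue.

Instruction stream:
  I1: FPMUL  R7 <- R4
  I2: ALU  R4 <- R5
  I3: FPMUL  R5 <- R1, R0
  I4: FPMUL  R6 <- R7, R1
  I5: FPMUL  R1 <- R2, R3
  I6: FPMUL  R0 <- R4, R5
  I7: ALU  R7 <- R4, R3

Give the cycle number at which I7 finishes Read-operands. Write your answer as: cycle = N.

1) issue 1, read 2, done 7, write 8
2) issue 2, read 3, done 4, write 5
3) issue 9, read 10, done 15, write 16  <struct: FPMUL busy until I1 writes@8>
4) issue 17, read 18, done 23, write 24  <struct: FPMUL busy until I3 writes@16>
5) issue 25, read 26, done 31, write 32  <struct: FPMUL busy until I4 writes@24>
6) issue 33, read 34, done 39, write 40  <struct: FPMUL busy until I5 writes@32>
7) issue 34, read 35, done 36, write 37

cycle = 35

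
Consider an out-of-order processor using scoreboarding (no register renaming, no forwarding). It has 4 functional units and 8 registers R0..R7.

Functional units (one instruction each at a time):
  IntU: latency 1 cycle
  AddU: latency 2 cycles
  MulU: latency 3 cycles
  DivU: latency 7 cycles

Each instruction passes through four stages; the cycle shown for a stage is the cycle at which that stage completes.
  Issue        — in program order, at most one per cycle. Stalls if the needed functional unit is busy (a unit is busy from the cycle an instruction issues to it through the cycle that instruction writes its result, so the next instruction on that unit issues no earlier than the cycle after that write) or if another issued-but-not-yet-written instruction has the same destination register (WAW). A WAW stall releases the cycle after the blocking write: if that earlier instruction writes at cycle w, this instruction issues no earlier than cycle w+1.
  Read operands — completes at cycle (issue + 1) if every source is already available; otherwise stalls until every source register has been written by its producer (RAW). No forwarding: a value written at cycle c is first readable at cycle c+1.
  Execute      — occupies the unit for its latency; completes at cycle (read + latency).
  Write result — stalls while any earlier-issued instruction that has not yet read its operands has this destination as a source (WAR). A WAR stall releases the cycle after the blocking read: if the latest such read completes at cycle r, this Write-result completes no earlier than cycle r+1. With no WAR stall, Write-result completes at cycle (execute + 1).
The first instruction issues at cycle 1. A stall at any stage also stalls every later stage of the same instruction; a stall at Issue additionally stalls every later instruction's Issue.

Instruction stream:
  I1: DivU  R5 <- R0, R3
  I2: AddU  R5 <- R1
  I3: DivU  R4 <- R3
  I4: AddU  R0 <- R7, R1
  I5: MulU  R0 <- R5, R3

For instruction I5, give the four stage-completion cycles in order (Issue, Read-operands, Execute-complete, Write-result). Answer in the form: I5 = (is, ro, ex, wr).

I1  is:1  ro:2  ex:9  wr:10
I2  is:11  ro:12  ex:14  wr:15  — WAW R5: wait I1 write@10
I3  is:12  ro:13  ex:20  wr:21
I4  is:16  ro:17  ex:19  wr:20  — struct: AddU busy until I2 writes@15
I5  is:21  ro:22  ex:25  wr:26  — WAW R0: wait I4 write@20

I5 = (21, 22, 25, 26)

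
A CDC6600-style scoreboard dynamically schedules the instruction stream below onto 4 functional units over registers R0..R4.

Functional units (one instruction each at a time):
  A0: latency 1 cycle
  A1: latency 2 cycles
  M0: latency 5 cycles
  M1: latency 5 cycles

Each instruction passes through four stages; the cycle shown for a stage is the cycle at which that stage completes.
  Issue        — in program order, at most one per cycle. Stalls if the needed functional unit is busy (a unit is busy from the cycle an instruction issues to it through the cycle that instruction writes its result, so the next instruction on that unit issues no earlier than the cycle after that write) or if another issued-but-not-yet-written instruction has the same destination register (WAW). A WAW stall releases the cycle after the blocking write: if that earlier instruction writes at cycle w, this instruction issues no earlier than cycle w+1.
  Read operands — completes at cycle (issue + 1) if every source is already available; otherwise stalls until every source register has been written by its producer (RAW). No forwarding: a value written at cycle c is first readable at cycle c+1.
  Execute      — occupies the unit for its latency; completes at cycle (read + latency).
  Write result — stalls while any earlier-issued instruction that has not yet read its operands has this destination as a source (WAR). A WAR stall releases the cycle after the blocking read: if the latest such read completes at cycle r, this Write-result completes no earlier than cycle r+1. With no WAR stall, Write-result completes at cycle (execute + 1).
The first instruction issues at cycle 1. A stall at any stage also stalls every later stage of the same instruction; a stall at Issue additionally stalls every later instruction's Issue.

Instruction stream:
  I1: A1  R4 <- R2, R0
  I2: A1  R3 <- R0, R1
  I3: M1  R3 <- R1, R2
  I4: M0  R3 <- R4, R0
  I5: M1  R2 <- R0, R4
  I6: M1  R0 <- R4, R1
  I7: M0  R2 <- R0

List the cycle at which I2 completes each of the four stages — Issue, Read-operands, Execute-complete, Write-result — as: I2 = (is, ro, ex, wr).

I2 = (6, 7, 9, 10)

I1 -> (1, 2, 4, 5)
I2 -> (6, 7, 9, 10)  // struct: A1 busy until I1 writes@5
I3 -> (11, 12, 17, 18)  // WAW R3: wait I2 write@10
I4 -> (19, 20, 25, 26)  // WAW R3: wait I3 write@18
I5 -> (20, 21, 26, 27)
I6 -> (28, 29, 34, 35)  // struct: M1 busy until I5 writes@27
I7 -> (29, 36, 41, 42)  // RAW R0: wait I6 write@35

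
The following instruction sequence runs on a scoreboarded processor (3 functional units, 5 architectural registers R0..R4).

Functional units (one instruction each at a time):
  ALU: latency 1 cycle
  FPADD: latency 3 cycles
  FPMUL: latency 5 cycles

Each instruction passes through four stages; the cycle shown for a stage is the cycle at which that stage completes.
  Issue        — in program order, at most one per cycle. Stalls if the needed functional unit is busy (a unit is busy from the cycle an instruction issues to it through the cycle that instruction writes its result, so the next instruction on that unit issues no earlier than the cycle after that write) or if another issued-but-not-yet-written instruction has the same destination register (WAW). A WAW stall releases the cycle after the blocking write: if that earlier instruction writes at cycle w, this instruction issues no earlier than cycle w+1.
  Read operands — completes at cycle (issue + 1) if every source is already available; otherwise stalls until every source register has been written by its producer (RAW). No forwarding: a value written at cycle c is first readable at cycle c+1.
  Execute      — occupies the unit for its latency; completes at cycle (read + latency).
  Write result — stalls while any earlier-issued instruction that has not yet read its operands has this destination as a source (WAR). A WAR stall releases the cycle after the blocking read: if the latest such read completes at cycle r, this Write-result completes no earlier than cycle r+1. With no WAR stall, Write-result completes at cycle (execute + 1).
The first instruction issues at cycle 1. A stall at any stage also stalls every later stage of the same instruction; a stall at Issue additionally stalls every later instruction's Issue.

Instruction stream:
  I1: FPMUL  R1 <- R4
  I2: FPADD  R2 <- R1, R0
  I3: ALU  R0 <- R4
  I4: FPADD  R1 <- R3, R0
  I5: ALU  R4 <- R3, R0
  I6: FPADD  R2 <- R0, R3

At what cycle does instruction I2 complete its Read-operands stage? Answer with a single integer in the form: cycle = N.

[I1] 1/2/7/8
[I2] 2/9/12/13  (RAW R1: wait I1 write@8)
[I3] 3/4/5/10  (WAR R0: wait I2 read@9)
[I4] 14/15/18/19  (struct: FPADD busy until I2 writes@13)
[I5] 15/16/17/18
[I6] 20/21/24/25  (struct: FPADD busy until I4 writes@19)

cycle = 9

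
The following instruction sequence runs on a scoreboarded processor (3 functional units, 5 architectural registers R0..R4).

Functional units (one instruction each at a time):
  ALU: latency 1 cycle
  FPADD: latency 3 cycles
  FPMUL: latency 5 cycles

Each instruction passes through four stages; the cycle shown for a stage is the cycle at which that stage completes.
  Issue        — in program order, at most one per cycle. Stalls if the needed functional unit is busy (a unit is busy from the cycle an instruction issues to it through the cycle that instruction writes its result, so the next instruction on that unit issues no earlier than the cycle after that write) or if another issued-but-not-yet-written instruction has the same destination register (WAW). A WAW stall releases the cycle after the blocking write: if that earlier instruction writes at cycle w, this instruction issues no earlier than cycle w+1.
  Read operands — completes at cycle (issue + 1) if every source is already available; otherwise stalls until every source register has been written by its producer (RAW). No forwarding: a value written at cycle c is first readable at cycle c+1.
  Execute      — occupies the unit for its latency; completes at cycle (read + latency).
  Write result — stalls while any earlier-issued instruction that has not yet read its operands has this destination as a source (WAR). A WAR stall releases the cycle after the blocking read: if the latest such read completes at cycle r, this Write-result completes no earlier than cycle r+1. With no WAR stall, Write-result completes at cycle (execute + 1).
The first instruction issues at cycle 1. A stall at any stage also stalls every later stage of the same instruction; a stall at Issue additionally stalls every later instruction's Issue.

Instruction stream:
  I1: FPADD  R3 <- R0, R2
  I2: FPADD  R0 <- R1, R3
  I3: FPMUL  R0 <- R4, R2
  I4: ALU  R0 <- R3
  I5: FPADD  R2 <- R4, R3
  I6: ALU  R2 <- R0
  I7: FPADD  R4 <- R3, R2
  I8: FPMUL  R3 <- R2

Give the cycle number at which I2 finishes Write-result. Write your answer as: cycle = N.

cycle = 12

I1  is:1  ro:2  ex:5  wr:6
I2  is:7  ro:8  ex:11  wr:12  — struct: FPADD busy until I1 writes@6
I3  is:13  ro:14  ex:19  wr:20  — WAW R0: wait I2 write@12
I4  is:21  ro:22  ex:23  wr:24  — WAW R0: wait I3 write@20
I5  is:22  ro:23  ex:26  wr:27
I6  is:28  ro:29  ex:30  wr:31  — WAW R2: wait I5 write@27
I7  is:29  ro:32  ex:35  wr:36  — RAW R2: wait I6 write@31
I8  is:30  ro:32  ex:37  wr:38  — RAW R2: wait I6 write@31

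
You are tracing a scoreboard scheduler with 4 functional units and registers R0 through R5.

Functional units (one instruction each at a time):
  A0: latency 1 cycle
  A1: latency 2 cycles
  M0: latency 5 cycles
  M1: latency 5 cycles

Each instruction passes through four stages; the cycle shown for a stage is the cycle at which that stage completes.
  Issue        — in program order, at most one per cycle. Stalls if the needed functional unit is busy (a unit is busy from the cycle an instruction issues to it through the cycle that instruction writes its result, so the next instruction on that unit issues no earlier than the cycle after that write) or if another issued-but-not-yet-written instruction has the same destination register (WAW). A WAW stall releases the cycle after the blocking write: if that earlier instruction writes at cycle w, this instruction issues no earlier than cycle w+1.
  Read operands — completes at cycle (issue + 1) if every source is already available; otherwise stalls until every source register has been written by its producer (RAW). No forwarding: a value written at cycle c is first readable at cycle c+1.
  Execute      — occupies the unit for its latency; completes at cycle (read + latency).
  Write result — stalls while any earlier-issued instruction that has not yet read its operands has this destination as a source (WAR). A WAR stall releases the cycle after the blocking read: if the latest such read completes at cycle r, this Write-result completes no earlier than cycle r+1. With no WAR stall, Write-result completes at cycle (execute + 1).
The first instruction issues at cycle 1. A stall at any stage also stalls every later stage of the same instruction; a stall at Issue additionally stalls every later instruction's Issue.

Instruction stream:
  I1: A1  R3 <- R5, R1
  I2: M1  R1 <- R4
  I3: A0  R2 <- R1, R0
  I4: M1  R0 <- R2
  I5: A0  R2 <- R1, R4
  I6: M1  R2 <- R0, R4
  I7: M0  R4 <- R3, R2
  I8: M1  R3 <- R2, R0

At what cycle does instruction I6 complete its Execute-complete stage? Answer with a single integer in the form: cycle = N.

cycle = 26

I1  is:1  ro:2  ex:4  wr:5
I2  is:2  ro:3  ex:8  wr:9
I3  is:3  ro:10  ex:11  wr:12  — RAW R1: wait I2 write@9
I4  is:10  ro:13  ex:18  wr:19  — struct: M1 busy until I2 writes@9, RAW R2: wait I3 write@12
I5  is:13  ro:14  ex:15  wr:16  — struct: A0 busy until I3 writes@12
I6  is:20  ro:21  ex:26  wr:27  — struct: M1 busy until I4 writes@19
I7  is:21  ro:28  ex:33  wr:34  — RAW R2: wait I6 write@27
I8  is:28  ro:29  ex:34  wr:35  — struct: M1 busy until I6 writes@27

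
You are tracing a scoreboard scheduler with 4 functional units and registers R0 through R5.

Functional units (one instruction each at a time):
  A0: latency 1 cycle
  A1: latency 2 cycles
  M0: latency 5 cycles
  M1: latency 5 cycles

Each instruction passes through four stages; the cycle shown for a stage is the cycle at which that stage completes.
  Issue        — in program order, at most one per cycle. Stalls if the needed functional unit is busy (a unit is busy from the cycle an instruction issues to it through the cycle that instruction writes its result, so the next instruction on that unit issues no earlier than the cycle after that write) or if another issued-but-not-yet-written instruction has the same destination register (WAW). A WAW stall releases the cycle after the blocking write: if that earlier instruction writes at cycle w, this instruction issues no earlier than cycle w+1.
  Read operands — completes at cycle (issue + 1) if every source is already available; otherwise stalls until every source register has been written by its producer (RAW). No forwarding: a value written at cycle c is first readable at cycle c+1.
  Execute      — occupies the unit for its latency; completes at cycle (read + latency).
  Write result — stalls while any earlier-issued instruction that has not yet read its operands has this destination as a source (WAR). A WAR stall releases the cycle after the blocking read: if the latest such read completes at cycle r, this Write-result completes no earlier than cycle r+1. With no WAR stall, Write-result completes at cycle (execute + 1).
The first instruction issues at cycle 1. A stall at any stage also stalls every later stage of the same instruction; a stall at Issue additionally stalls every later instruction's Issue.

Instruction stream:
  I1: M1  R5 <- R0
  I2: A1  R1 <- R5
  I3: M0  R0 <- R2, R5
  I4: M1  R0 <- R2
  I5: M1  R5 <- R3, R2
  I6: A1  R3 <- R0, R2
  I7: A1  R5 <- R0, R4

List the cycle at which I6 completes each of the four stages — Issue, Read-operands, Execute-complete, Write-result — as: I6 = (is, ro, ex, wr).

I6 = (25, 26, 28, 29)

cycle 1: I1 issues→M1
cycle 2: I1 reads · I2 issues→A1
cycle 3: I3 issues→M0
cycle 7: I1 exec-done
cycle 8: I1 writes R5
cycle 9: I2 reads · I3 reads
cycle 11: I2 exec-done
cycle 12: I2 writes R1
cycle 14: I3 exec-done
cycle 15: I3 writes R0
cycle 16: I4 issues→M1
cycle 17: I4 reads
cycle 22: I4 exec-done
cycle 23: I4 writes R0
cycle 24: I5 issues→M1
cycle 25: I5 reads · I6 issues→A1
cycle 26: I6 reads
cycle 28: I6 exec-done
cycle 29: I6 writes R3
cycle 30: I5 exec-done
cycle 31: I5 writes R5
cycle 32: I7 issues→A1
cycle 33: I7 reads
cycle 35: I7 exec-done
cycle 36: I7 writes R5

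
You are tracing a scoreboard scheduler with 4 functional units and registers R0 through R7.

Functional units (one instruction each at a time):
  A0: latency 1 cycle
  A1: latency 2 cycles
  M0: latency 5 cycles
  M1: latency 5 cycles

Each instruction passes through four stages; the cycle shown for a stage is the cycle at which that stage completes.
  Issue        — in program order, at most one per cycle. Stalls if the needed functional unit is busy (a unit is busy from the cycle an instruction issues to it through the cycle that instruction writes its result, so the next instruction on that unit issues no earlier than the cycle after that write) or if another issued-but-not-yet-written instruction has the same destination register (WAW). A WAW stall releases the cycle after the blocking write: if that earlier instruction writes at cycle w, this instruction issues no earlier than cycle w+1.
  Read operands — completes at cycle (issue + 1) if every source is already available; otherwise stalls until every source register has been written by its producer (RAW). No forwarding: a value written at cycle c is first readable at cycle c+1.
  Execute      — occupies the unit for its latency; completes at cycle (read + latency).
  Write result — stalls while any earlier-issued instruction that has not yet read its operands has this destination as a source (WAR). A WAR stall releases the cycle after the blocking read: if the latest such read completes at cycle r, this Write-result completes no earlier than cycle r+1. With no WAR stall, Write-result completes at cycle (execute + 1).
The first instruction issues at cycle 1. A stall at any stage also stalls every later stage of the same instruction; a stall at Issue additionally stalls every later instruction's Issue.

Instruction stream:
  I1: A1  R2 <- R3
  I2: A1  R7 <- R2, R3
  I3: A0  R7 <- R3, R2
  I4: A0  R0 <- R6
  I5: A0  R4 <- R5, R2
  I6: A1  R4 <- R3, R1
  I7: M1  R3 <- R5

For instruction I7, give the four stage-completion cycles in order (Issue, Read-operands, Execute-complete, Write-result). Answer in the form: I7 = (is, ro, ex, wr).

c1: I1→A1
c2: I1 RO
c4: I1 EX
c5: I1 WR R2
c6: I2→A1
c7: I2 RO
c9: I2 EX
c10: I2 WR R7
c11: I3→A0
c12: I3 RO
c13: I3 EX
c14: I3 WR R7
c15: I4→A0
c16: I4 RO
c17: I4 EX
c18: I4 WR R0
c19: I5→A0
c20: I5 RO
c21: I5 EX
c22: I5 WR R4
c23: I6→A1
c24: I6 RO | I7→M1
c25: I7 RO
c26: I6 EX
c27: I6 WR R4
c30: I7 EX
c31: I7 WR R3

I7 = (24, 25, 30, 31)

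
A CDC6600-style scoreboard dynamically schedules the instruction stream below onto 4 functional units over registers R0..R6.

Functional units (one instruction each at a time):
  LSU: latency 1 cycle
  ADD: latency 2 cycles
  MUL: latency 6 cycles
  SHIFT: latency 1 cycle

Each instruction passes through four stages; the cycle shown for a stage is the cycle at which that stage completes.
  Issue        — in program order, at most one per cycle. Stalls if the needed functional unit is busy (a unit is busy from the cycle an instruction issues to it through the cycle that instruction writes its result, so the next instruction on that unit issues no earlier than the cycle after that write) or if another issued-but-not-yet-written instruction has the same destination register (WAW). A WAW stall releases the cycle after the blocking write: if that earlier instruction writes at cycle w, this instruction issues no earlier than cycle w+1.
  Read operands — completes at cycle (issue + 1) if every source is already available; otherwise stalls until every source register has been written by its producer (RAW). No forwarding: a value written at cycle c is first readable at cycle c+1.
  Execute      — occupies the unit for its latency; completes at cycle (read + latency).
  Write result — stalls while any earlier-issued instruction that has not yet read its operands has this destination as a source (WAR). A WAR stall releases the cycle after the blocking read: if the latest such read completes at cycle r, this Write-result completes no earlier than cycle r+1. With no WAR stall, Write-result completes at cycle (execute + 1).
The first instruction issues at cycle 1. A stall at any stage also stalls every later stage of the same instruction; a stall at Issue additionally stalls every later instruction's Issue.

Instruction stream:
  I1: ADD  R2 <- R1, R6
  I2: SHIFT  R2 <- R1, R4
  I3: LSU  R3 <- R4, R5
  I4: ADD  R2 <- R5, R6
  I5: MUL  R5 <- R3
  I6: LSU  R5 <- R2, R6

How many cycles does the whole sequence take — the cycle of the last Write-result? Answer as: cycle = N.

I1: IS=1 RO=2 EX=4 WR=5
I2: IS=6 RO=7 EX=8 WR=9  [WAW R2: wait I1 write@5]
I3: IS=7 RO=8 EX=9 WR=10
I4: IS=10 RO=11 EX=13 WR=14  [WAW R2: wait I2 write@9]
I5: IS=11 RO=12 EX=18 WR=19
I6: IS=20 RO=21 EX=22 WR=23  [WAW R5: wait I5 write@19]

cycle = 23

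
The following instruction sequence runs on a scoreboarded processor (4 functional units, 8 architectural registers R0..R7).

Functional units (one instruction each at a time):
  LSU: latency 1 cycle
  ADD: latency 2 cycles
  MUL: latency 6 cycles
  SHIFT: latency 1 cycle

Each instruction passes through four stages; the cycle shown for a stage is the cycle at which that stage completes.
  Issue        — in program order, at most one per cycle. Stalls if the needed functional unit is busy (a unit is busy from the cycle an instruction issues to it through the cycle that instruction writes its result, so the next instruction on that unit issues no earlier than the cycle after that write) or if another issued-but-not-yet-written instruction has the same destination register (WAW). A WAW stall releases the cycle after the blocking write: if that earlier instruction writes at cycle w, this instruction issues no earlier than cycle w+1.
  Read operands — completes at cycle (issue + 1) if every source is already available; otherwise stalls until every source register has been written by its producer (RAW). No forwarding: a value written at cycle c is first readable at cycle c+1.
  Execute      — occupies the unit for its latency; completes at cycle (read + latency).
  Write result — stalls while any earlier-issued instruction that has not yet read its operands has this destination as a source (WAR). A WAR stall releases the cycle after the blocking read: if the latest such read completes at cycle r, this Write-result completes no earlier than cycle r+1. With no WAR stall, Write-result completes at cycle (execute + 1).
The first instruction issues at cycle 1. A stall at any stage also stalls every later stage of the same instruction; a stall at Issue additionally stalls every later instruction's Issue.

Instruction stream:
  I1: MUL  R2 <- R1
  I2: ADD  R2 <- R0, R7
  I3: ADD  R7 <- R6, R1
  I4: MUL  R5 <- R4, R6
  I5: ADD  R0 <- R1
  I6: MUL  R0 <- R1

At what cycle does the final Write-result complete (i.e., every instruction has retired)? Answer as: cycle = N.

cycle = 33

t=1  I1 issues→MUL
t=2  I1 reads
t=8  I1 exec-done
t=9  I1 writes R2
t=10  I2 issues→ADD
t=11  I2 reads
t=13  I2 exec-done
t=14  I2 writes R2
t=15  I3 issues→ADD
t=16  I3 reads; I4 issues→MUL
t=17  I4 reads
t=18  I3 exec-done
t=19  I3 writes R7
t=20  I5 issues→ADD
t=21  I5 reads
t=23  I4 exec-done; I5 exec-done
t=24  I4 writes R5; I5 writes R0
t=25  I6 issues→MUL
t=26  I6 reads
t=32  I6 exec-done
t=33  I6 writes R0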